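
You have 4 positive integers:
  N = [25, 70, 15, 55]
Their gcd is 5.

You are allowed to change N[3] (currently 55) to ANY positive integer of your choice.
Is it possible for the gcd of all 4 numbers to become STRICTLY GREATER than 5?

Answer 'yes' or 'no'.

Answer: no

Derivation:
Current gcd = 5
gcd of all OTHER numbers (without N[3]=55): gcd([25, 70, 15]) = 5
The new gcd after any change is gcd(5, new_value).
This can be at most 5.
Since 5 = old gcd 5, the gcd can only stay the same or decrease.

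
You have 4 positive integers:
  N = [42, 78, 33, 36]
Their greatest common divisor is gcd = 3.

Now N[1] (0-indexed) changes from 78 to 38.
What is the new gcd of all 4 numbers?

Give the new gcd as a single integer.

Numbers: [42, 78, 33, 36], gcd = 3
Change: index 1, 78 -> 38
gcd of the OTHER numbers (without index 1): gcd([42, 33, 36]) = 3
New gcd = gcd(g_others, new_val) = gcd(3, 38) = 1

Answer: 1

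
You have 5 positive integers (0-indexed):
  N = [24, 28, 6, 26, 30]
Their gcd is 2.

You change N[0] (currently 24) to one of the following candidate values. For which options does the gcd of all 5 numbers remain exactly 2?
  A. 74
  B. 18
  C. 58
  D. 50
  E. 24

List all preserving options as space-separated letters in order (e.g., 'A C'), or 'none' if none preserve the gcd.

Answer: A B C D E

Derivation:
Old gcd = 2; gcd of others (without N[0]) = 2
New gcd for candidate v: gcd(2, v). Preserves old gcd iff gcd(2, v) = 2.
  Option A: v=74, gcd(2,74)=2 -> preserves
  Option B: v=18, gcd(2,18)=2 -> preserves
  Option C: v=58, gcd(2,58)=2 -> preserves
  Option D: v=50, gcd(2,50)=2 -> preserves
  Option E: v=24, gcd(2,24)=2 -> preserves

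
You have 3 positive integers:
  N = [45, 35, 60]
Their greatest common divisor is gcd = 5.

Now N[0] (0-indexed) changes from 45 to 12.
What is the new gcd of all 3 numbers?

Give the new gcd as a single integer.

Numbers: [45, 35, 60], gcd = 5
Change: index 0, 45 -> 12
gcd of the OTHER numbers (without index 0): gcd([35, 60]) = 5
New gcd = gcd(g_others, new_val) = gcd(5, 12) = 1

Answer: 1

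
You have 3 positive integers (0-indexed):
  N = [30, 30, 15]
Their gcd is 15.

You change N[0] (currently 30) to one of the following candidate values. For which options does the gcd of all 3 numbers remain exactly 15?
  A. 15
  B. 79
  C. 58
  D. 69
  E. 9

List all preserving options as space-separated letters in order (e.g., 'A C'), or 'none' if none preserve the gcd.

Answer: A

Derivation:
Old gcd = 15; gcd of others (without N[0]) = 15
New gcd for candidate v: gcd(15, v). Preserves old gcd iff gcd(15, v) = 15.
  Option A: v=15, gcd(15,15)=15 -> preserves
  Option B: v=79, gcd(15,79)=1 -> changes
  Option C: v=58, gcd(15,58)=1 -> changes
  Option D: v=69, gcd(15,69)=3 -> changes
  Option E: v=9, gcd(15,9)=3 -> changes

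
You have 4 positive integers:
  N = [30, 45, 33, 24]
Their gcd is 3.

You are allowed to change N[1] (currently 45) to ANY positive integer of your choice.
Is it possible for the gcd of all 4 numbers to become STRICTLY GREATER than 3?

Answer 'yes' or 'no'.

Current gcd = 3
gcd of all OTHER numbers (without N[1]=45): gcd([30, 33, 24]) = 3
The new gcd after any change is gcd(3, new_value).
This can be at most 3.
Since 3 = old gcd 3, the gcd can only stay the same or decrease.

Answer: no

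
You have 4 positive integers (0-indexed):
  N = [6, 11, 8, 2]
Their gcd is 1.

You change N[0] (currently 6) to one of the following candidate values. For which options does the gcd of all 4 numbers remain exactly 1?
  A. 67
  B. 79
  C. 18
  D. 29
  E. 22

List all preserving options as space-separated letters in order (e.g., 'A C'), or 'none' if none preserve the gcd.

Old gcd = 1; gcd of others (without N[0]) = 1
New gcd for candidate v: gcd(1, v). Preserves old gcd iff gcd(1, v) = 1.
  Option A: v=67, gcd(1,67)=1 -> preserves
  Option B: v=79, gcd(1,79)=1 -> preserves
  Option C: v=18, gcd(1,18)=1 -> preserves
  Option D: v=29, gcd(1,29)=1 -> preserves
  Option E: v=22, gcd(1,22)=1 -> preserves

Answer: A B C D E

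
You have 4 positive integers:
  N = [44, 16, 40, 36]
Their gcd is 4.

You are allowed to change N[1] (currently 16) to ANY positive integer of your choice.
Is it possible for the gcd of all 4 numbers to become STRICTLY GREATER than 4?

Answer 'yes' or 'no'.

Answer: no

Derivation:
Current gcd = 4
gcd of all OTHER numbers (without N[1]=16): gcd([44, 40, 36]) = 4
The new gcd after any change is gcd(4, new_value).
This can be at most 4.
Since 4 = old gcd 4, the gcd can only stay the same or decrease.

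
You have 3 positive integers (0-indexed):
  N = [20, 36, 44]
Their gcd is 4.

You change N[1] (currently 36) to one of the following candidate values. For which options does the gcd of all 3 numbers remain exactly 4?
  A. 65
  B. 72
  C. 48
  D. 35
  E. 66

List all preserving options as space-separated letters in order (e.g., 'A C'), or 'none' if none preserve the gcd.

Old gcd = 4; gcd of others (without N[1]) = 4
New gcd for candidate v: gcd(4, v). Preserves old gcd iff gcd(4, v) = 4.
  Option A: v=65, gcd(4,65)=1 -> changes
  Option B: v=72, gcd(4,72)=4 -> preserves
  Option C: v=48, gcd(4,48)=4 -> preserves
  Option D: v=35, gcd(4,35)=1 -> changes
  Option E: v=66, gcd(4,66)=2 -> changes

Answer: B C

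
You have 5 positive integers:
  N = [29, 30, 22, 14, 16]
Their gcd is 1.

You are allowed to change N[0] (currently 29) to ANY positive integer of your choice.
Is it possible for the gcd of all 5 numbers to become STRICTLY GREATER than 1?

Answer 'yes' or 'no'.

Current gcd = 1
gcd of all OTHER numbers (without N[0]=29): gcd([30, 22, 14, 16]) = 2
The new gcd after any change is gcd(2, new_value).
This can be at most 2.
Since 2 > old gcd 1, the gcd CAN increase (e.g., set N[0] = 2).

Answer: yes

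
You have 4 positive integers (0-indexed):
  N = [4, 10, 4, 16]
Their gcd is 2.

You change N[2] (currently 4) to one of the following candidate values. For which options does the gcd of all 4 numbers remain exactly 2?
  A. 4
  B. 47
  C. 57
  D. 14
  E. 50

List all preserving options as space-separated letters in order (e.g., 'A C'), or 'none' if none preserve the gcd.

Old gcd = 2; gcd of others (without N[2]) = 2
New gcd for candidate v: gcd(2, v). Preserves old gcd iff gcd(2, v) = 2.
  Option A: v=4, gcd(2,4)=2 -> preserves
  Option B: v=47, gcd(2,47)=1 -> changes
  Option C: v=57, gcd(2,57)=1 -> changes
  Option D: v=14, gcd(2,14)=2 -> preserves
  Option E: v=50, gcd(2,50)=2 -> preserves

Answer: A D E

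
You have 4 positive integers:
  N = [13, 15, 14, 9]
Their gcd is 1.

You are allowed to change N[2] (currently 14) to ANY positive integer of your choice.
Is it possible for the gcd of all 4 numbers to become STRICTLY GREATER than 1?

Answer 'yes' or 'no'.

Answer: no

Derivation:
Current gcd = 1
gcd of all OTHER numbers (without N[2]=14): gcd([13, 15, 9]) = 1
The new gcd after any change is gcd(1, new_value).
This can be at most 1.
Since 1 = old gcd 1, the gcd can only stay the same or decrease.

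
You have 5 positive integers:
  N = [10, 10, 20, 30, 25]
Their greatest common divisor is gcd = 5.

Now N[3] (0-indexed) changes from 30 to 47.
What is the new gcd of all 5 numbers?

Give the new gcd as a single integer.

Numbers: [10, 10, 20, 30, 25], gcd = 5
Change: index 3, 30 -> 47
gcd of the OTHER numbers (without index 3): gcd([10, 10, 20, 25]) = 5
New gcd = gcd(g_others, new_val) = gcd(5, 47) = 1

Answer: 1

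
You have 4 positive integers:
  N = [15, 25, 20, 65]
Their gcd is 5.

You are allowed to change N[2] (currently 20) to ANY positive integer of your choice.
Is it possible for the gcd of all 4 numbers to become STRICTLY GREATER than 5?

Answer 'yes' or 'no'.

Current gcd = 5
gcd of all OTHER numbers (without N[2]=20): gcd([15, 25, 65]) = 5
The new gcd after any change is gcd(5, new_value).
This can be at most 5.
Since 5 = old gcd 5, the gcd can only stay the same or decrease.

Answer: no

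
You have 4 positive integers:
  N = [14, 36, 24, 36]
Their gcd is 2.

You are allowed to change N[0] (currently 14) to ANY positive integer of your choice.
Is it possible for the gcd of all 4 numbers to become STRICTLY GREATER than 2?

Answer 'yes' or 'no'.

Current gcd = 2
gcd of all OTHER numbers (without N[0]=14): gcd([36, 24, 36]) = 12
The new gcd after any change is gcd(12, new_value).
This can be at most 12.
Since 12 > old gcd 2, the gcd CAN increase (e.g., set N[0] = 12).

Answer: yes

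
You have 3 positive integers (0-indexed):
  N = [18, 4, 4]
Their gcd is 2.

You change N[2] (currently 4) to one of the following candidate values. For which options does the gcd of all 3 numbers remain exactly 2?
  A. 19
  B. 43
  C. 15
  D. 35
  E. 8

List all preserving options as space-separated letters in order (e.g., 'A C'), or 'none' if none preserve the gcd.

Answer: E

Derivation:
Old gcd = 2; gcd of others (without N[2]) = 2
New gcd for candidate v: gcd(2, v). Preserves old gcd iff gcd(2, v) = 2.
  Option A: v=19, gcd(2,19)=1 -> changes
  Option B: v=43, gcd(2,43)=1 -> changes
  Option C: v=15, gcd(2,15)=1 -> changes
  Option D: v=35, gcd(2,35)=1 -> changes
  Option E: v=8, gcd(2,8)=2 -> preserves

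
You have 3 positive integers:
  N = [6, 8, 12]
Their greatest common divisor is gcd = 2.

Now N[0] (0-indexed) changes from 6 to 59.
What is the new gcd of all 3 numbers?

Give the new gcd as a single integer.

Numbers: [6, 8, 12], gcd = 2
Change: index 0, 6 -> 59
gcd of the OTHER numbers (without index 0): gcd([8, 12]) = 4
New gcd = gcd(g_others, new_val) = gcd(4, 59) = 1

Answer: 1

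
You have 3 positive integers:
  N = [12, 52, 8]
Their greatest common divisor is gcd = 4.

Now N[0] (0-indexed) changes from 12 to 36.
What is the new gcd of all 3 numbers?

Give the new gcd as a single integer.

Answer: 4

Derivation:
Numbers: [12, 52, 8], gcd = 4
Change: index 0, 12 -> 36
gcd of the OTHER numbers (without index 0): gcd([52, 8]) = 4
New gcd = gcd(g_others, new_val) = gcd(4, 36) = 4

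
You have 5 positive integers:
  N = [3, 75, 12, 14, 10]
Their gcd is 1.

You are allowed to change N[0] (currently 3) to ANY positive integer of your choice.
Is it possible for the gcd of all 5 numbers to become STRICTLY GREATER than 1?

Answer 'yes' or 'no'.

Answer: no

Derivation:
Current gcd = 1
gcd of all OTHER numbers (without N[0]=3): gcd([75, 12, 14, 10]) = 1
The new gcd after any change is gcd(1, new_value).
This can be at most 1.
Since 1 = old gcd 1, the gcd can only stay the same or decrease.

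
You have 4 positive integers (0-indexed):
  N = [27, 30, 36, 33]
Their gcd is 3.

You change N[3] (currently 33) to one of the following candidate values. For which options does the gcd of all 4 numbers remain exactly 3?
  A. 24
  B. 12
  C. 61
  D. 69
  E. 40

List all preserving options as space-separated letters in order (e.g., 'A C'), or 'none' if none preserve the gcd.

Answer: A B D

Derivation:
Old gcd = 3; gcd of others (without N[3]) = 3
New gcd for candidate v: gcd(3, v). Preserves old gcd iff gcd(3, v) = 3.
  Option A: v=24, gcd(3,24)=3 -> preserves
  Option B: v=12, gcd(3,12)=3 -> preserves
  Option C: v=61, gcd(3,61)=1 -> changes
  Option D: v=69, gcd(3,69)=3 -> preserves
  Option E: v=40, gcd(3,40)=1 -> changes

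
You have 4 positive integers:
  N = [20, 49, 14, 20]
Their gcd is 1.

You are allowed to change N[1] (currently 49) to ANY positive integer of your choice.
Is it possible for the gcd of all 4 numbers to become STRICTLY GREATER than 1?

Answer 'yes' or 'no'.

Current gcd = 1
gcd of all OTHER numbers (without N[1]=49): gcd([20, 14, 20]) = 2
The new gcd after any change is gcd(2, new_value).
This can be at most 2.
Since 2 > old gcd 1, the gcd CAN increase (e.g., set N[1] = 2).

Answer: yes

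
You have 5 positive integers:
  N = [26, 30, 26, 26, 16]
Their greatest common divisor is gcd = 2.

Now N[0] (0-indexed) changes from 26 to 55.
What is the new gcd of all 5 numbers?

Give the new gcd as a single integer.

Numbers: [26, 30, 26, 26, 16], gcd = 2
Change: index 0, 26 -> 55
gcd of the OTHER numbers (without index 0): gcd([30, 26, 26, 16]) = 2
New gcd = gcd(g_others, new_val) = gcd(2, 55) = 1

Answer: 1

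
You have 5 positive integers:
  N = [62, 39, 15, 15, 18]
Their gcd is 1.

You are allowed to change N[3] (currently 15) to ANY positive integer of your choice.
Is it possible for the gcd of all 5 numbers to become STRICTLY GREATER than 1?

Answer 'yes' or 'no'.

Current gcd = 1
gcd of all OTHER numbers (without N[3]=15): gcd([62, 39, 15, 18]) = 1
The new gcd after any change is gcd(1, new_value).
This can be at most 1.
Since 1 = old gcd 1, the gcd can only stay the same or decrease.

Answer: no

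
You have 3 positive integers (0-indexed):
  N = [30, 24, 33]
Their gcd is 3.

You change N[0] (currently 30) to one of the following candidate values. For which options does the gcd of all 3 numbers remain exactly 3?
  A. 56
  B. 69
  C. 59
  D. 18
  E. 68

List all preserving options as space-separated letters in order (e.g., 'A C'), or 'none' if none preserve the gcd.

Old gcd = 3; gcd of others (without N[0]) = 3
New gcd for candidate v: gcd(3, v). Preserves old gcd iff gcd(3, v) = 3.
  Option A: v=56, gcd(3,56)=1 -> changes
  Option B: v=69, gcd(3,69)=3 -> preserves
  Option C: v=59, gcd(3,59)=1 -> changes
  Option D: v=18, gcd(3,18)=3 -> preserves
  Option E: v=68, gcd(3,68)=1 -> changes

Answer: B D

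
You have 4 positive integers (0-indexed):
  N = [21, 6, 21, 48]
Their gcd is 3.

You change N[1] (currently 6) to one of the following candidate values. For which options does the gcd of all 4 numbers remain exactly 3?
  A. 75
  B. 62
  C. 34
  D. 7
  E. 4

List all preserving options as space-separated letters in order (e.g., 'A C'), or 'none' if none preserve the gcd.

Old gcd = 3; gcd of others (without N[1]) = 3
New gcd for candidate v: gcd(3, v). Preserves old gcd iff gcd(3, v) = 3.
  Option A: v=75, gcd(3,75)=3 -> preserves
  Option B: v=62, gcd(3,62)=1 -> changes
  Option C: v=34, gcd(3,34)=1 -> changes
  Option D: v=7, gcd(3,7)=1 -> changes
  Option E: v=4, gcd(3,4)=1 -> changes

Answer: A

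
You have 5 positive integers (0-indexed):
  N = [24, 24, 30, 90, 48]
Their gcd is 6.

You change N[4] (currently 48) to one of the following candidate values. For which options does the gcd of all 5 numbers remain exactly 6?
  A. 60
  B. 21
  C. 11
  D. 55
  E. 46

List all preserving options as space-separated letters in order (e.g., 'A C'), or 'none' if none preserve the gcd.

Old gcd = 6; gcd of others (without N[4]) = 6
New gcd for candidate v: gcd(6, v). Preserves old gcd iff gcd(6, v) = 6.
  Option A: v=60, gcd(6,60)=6 -> preserves
  Option B: v=21, gcd(6,21)=3 -> changes
  Option C: v=11, gcd(6,11)=1 -> changes
  Option D: v=55, gcd(6,55)=1 -> changes
  Option E: v=46, gcd(6,46)=2 -> changes

Answer: A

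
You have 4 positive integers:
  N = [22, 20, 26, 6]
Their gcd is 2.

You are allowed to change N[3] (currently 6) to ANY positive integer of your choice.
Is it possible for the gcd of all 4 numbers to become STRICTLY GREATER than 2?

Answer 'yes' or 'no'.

Answer: no

Derivation:
Current gcd = 2
gcd of all OTHER numbers (without N[3]=6): gcd([22, 20, 26]) = 2
The new gcd after any change is gcd(2, new_value).
This can be at most 2.
Since 2 = old gcd 2, the gcd can only stay the same or decrease.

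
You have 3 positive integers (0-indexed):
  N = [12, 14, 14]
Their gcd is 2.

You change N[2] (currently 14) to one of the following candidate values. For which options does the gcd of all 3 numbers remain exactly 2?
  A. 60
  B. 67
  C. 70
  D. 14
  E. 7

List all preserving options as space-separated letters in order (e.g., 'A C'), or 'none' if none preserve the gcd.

Answer: A C D

Derivation:
Old gcd = 2; gcd of others (without N[2]) = 2
New gcd for candidate v: gcd(2, v). Preserves old gcd iff gcd(2, v) = 2.
  Option A: v=60, gcd(2,60)=2 -> preserves
  Option B: v=67, gcd(2,67)=1 -> changes
  Option C: v=70, gcd(2,70)=2 -> preserves
  Option D: v=14, gcd(2,14)=2 -> preserves
  Option E: v=7, gcd(2,7)=1 -> changes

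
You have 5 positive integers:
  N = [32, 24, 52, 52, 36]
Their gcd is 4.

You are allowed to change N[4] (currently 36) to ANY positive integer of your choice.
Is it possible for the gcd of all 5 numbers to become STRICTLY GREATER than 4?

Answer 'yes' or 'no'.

Answer: no

Derivation:
Current gcd = 4
gcd of all OTHER numbers (without N[4]=36): gcd([32, 24, 52, 52]) = 4
The new gcd after any change is gcd(4, new_value).
This can be at most 4.
Since 4 = old gcd 4, the gcd can only stay the same or decrease.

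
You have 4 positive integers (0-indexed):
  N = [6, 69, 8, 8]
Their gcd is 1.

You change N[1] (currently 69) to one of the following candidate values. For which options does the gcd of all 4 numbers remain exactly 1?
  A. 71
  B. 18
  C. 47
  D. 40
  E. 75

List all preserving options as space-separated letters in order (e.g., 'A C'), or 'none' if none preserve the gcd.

Old gcd = 1; gcd of others (without N[1]) = 2
New gcd for candidate v: gcd(2, v). Preserves old gcd iff gcd(2, v) = 1.
  Option A: v=71, gcd(2,71)=1 -> preserves
  Option B: v=18, gcd(2,18)=2 -> changes
  Option C: v=47, gcd(2,47)=1 -> preserves
  Option D: v=40, gcd(2,40)=2 -> changes
  Option E: v=75, gcd(2,75)=1 -> preserves

Answer: A C E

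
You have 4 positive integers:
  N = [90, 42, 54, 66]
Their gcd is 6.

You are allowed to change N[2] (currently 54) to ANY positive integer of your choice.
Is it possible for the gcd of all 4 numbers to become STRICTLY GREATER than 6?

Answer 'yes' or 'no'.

Answer: no

Derivation:
Current gcd = 6
gcd of all OTHER numbers (without N[2]=54): gcd([90, 42, 66]) = 6
The new gcd after any change is gcd(6, new_value).
This can be at most 6.
Since 6 = old gcd 6, the gcd can only stay the same or decrease.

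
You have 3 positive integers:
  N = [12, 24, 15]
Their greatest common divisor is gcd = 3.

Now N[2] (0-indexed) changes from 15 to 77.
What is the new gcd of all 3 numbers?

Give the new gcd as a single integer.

Answer: 1

Derivation:
Numbers: [12, 24, 15], gcd = 3
Change: index 2, 15 -> 77
gcd of the OTHER numbers (without index 2): gcd([12, 24]) = 12
New gcd = gcd(g_others, new_val) = gcd(12, 77) = 1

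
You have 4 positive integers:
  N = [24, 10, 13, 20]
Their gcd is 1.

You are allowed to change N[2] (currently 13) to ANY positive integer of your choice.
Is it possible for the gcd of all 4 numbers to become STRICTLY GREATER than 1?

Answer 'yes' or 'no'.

Answer: yes

Derivation:
Current gcd = 1
gcd of all OTHER numbers (without N[2]=13): gcd([24, 10, 20]) = 2
The new gcd after any change is gcd(2, new_value).
This can be at most 2.
Since 2 > old gcd 1, the gcd CAN increase (e.g., set N[2] = 2).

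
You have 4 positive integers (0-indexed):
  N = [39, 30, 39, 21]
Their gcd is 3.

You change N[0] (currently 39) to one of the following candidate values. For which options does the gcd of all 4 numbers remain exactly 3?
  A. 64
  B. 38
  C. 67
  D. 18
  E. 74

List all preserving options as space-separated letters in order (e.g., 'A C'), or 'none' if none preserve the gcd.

Answer: D

Derivation:
Old gcd = 3; gcd of others (without N[0]) = 3
New gcd for candidate v: gcd(3, v). Preserves old gcd iff gcd(3, v) = 3.
  Option A: v=64, gcd(3,64)=1 -> changes
  Option B: v=38, gcd(3,38)=1 -> changes
  Option C: v=67, gcd(3,67)=1 -> changes
  Option D: v=18, gcd(3,18)=3 -> preserves
  Option E: v=74, gcd(3,74)=1 -> changes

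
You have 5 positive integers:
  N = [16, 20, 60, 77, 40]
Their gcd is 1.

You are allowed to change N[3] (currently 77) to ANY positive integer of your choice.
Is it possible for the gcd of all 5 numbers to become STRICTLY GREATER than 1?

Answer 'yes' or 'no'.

Current gcd = 1
gcd of all OTHER numbers (without N[3]=77): gcd([16, 20, 60, 40]) = 4
The new gcd after any change is gcd(4, new_value).
This can be at most 4.
Since 4 > old gcd 1, the gcd CAN increase (e.g., set N[3] = 4).

Answer: yes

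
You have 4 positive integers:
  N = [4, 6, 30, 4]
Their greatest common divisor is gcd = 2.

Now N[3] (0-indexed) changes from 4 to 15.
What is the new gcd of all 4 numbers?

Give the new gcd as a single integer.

Numbers: [4, 6, 30, 4], gcd = 2
Change: index 3, 4 -> 15
gcd of the OTHER numbers (without index 3): gcd([4, 6, 30]) = 2
New gcd = gcd(g_others, new_val) = gcd(2, 15) = 1

Answer: 1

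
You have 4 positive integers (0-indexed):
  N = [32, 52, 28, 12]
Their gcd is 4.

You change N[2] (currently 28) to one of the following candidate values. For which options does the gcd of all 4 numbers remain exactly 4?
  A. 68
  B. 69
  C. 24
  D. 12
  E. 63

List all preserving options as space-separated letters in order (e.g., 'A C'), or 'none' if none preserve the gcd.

Answer: A C D

Derivation:
Old gcd = 4; gcd of others (without N[2]) = 4
New gcd for candidate v: gcd(4, v). Preserves old gcd iff gcd(4, v) = 4.
  Option A: v=68, gcd(4,68)=4 -> preserves
  Option B: v=69, gcd(4,69)=1 -> changes
  Option C: v=24, gcd(4,24)=4 -> preserves
  Option D: v=12, gcd(4,12)=4 -> preserves
  Option E: v=63, gcd(4,63)=1 -> changes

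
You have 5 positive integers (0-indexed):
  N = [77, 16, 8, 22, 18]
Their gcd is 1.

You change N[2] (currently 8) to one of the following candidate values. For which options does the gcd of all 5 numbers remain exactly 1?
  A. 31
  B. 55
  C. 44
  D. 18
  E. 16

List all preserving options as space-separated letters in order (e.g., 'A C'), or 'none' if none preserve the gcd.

Answer: A B C D E

Derivation:
Old gcd = 1; gcd of others (without N[2]) = 1
New gcd for candidate v: gcd(1, v). Preserves old gcd iff gcd(1, v) = 1.
  Option A: v=31, gcd(1,31)=1 -> preserves
  Option B: v=55, gcd(1,55)=1 -> preserves
  Option C: v=44, gcd(1,44)=1 -> preserves
  Option D: v=18, gcd(1,18)=1 -> preserves
  Option E: v=16, gcd(1,16)=1 -> preserves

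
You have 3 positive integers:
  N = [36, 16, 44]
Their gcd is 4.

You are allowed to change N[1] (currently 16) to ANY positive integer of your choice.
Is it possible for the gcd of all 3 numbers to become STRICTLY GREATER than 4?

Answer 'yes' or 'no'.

Current gcd = 4
gcd of all OTHER numbers (without N[1]=16): gcd([36, 44]) = 4
The new gcd after any change is gcd(4, new_value).
This can be at most 4.
Since 4 = old gcd 4, the gcd can only stay the same or decrease.

Answer: no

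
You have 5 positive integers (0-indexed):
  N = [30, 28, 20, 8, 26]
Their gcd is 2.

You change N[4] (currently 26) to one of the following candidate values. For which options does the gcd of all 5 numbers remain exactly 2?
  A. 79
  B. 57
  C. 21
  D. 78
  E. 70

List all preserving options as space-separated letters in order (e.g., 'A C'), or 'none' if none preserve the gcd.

Answer: D E

Derivation:
Old gcd = 2; gcd of others (without N[4]) = 2
New gcd for candidate v: gcd(2, v). Preserves old gcd iff gcd(2, v) = 2.
  Option A: v=79, gcd(2,79)=1 -> changes
  Option B: v=57, gcd(2,57)=1 -> changes
  Option C: v=21, gcd(2,21)=1 -> changes
  Option D: v=78, gcd(2,78)=2 -> preserves
  Option E: v=70, gcd(2,70)=2 -> preserves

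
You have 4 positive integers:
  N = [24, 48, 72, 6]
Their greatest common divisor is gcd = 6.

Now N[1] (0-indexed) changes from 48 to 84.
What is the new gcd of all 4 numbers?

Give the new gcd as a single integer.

Answer: 6

Derivation:
Numbers: [24, 48, 72, 6], gcd = 6
Change: index 1, 48 -> 84
gcd of the OTHER numbers (without index 1): gcd([24, 72, 6]) = 6
New gcd = gcd(g_others, new_val) = gcd(6, 84) = 6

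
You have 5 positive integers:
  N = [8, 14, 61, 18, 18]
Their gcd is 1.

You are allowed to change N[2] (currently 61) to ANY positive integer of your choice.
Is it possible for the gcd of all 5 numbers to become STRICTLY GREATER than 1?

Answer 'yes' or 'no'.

Answer: yes

Derivation:
Current gcd = 1
gcd of all OTHER numbers (without N[2]=61): gcd([8, 14, 18, 18]) = 2
The new gcd after any change is gcd(2, new_value).
This can be at most 2.
Since 2 > old gcd 1, the gcd CAN increase (e.g., set N[2] = 2).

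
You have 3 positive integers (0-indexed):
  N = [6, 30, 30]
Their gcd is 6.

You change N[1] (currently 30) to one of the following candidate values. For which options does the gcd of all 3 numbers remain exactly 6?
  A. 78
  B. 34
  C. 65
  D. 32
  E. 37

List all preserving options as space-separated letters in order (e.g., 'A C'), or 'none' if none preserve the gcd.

Old gcd = 6; gcd of others (without N[1]) = 6
New gcd for candidate v: gcd(6, v). Preserves old gcd iff gcd(6, v) = 6.
  Option A: v=78, gcd(6,78)=6 -> preserves
  Option B: v=34, gcd(6,34)=2 -> changes
  Option C: v=65, gcd(6,65)=1 -> changes
  Option D: v=32, gcd(6,32)=2 -> changes
  Option E: v=37, gcd(6,37)=1 -> changes

Answer: A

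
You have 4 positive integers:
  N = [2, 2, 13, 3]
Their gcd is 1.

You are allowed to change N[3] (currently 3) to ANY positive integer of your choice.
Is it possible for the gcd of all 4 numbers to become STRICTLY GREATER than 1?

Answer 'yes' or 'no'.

Current gcd = 1
gcd of all OTHER numbers (without N[3]=3): gcd([2, 2, 13]) = 1
The new gcd after any change is gcd(1, new_value).
This can be at most 1.
Since 1 = old gcd 1, the gcd can only stay the same or decrease.

Answer: no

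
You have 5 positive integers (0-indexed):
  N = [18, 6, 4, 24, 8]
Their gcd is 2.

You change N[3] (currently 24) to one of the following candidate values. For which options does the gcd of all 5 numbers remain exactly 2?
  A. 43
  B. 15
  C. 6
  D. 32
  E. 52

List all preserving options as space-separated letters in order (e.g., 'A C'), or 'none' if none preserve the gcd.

Answer: C D E

Derivation:
Old gcd = 2; gcd of others (without N[3]) = 2
New gcd for candidate v: gcd(2, v). Preserves old gcd iff gcd(2, v) = 2.
  Option A: v=43, gcd(2,43)=1 -> changes
  Option B: v=15, gcd(2,15)=1 -> changes
  Option C: v=6, gcd(2,6)=2 -> preserves
  Option D: v=32, gcd(2,32)=2 -> preserves
  Option E: v=52, gcd(2,52)=2 -> preserves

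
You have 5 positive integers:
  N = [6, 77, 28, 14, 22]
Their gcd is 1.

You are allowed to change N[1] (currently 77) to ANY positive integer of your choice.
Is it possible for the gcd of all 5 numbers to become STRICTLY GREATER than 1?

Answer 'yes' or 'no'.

Current gcd = 1
gcd of all OTHER numbers (without N[1]=77): gcd([6, 28, 14, 22]) = 2
The new gcd after any change is gcd(2, new_value).
This can be at most 2.
Since 2 > old gcd 1, the gcd CAN increase (e.g., set N[1] = 2).

Answer: yes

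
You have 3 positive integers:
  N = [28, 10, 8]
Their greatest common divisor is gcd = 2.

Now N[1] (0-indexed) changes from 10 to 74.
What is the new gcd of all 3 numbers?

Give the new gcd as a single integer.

Numbers: [28, 10, 8], gcd = 2
Change: index 1, 10 -> 74
gcd of the OTHER numbers (without index 1): gcd([28, 8]) = 4
New gcd = gcd(g_others, new_val) = gcd(4, 74) = 2

Answer: 2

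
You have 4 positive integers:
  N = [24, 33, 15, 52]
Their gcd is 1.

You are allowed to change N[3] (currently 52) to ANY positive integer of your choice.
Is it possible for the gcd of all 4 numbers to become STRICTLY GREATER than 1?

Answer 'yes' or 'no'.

Current gcd = 1
gcd of all OTHER numbers (without N[3]=52): gcd([24, 33, 15]) = 3
The new gcd after any change is gcd(3, new_value).
This can be at most 3.
Since 3 > old gcd 1, the gcd CAN increase (e.g., set N[3] = 3).

Answer: yes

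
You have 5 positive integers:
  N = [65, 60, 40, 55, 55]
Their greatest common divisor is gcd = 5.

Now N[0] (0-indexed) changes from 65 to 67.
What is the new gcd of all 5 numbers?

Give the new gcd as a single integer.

Answer: 1

Derivation:
Numbers: [65, 60, 40, 55, 55], gcd = 5
Change: index 0, 65 -> 67
gcd of the OTHER numbers (without index 0): gcd([60, 40, 55, 55]) = 5
New gcd = gcd(g_others, new_val) = gcd(5, 67) = 1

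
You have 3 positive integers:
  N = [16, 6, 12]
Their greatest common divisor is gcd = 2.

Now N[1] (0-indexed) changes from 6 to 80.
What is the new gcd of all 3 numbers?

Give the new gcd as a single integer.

Numbers: [16, 6, 12], gcd = 2
Change: index 1, 6 -> 80
gcd of the OTHER numbers (without index 1): gcd([16, 12]) = 4
New gcd = gcd(g_others, new_val) = gcd(4, 80) = 4

Answer: 4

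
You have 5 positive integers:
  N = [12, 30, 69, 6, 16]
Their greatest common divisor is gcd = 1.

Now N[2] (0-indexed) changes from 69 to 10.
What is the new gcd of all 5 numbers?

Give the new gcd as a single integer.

Answer: 2

Derivation:
Numbers: [12, 30, 69, 6, 16], gcd = 1
Change: index 2, 69 -> 10
gcd of the OTHER numbers (without index 2): gcd([12, 30, 6, 16]) = 2
New gcd = gcd(g_others, new_val) = gcd(2, 10) = 2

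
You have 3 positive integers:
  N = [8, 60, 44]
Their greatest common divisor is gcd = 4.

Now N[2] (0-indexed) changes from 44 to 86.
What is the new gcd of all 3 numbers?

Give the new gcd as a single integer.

Answer: 2

Derivation:
Numbers: [8, 60, 44], gcd = 4
Change: index 2, 44 -> 86
gcd of the OTHER numbers (without index 2): gcd([8, 60]) = 4
New gcd = gcd(g_others, new_val) = gcd(4, 86) = 2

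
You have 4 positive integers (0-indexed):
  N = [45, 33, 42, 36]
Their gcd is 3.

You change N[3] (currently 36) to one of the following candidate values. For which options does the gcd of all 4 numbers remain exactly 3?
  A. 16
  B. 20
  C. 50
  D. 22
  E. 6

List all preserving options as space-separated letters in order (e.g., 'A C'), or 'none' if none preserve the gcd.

Answer: E

Derivation:
Old gcd = 3; gcd of others (without N[3]) = 3
New gcd for candidate v: gcd(3, v). Preserves old gcd iff gcd(3, v) = 3.
  Option A: v=16, gcd(3,16)=1 -> changes
  Option B: v=20, gcd(3,20)=1 -> changes
  Option C: v=50, gcd(3,50)=1 -> changes
  Option D: v=22, gcd(3,22)=1 -> changes
  Option E: v=6, gcd(3,6)=3 -> preserves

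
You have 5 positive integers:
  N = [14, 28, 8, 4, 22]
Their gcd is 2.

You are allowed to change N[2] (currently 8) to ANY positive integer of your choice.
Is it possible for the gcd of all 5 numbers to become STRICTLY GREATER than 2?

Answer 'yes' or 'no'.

Answer: no

Derivation:
Current gcd = 2
gcd of all OTHER numbers (without N[2]=8): gcd([14, 28, 4, 22]) = 2
The new gcd after any change is gcd(2, new_value).
This can be at most 2.
Since 2 = old gcd 2, the gcd can only stay the same or decrease.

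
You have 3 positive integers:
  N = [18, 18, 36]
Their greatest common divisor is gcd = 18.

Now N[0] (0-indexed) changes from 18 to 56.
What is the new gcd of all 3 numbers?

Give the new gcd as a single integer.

Numbers: [18, 18, 36], gcd = 18
Change: index 0, 18 -> 56
gcd of the OTHER numbers (without index 0): gcd([18, 36]) = 18
New gcd = gcd(g_others, new_val) = gcd(18, 56) = 2

Answer: 2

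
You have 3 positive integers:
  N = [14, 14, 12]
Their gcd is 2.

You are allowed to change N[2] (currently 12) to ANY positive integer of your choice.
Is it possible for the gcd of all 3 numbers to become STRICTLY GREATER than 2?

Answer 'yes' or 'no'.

Current gcd = 2
gcd of all OTHER numbers (without N[2]=12): gcd([14, 14]) = 14
The new gcd after any change is gcd(14, new_value).
This can be at most 14.
Since 14 > old gcd 2, the gcd CAN increase (e.g., set N[2] = 14).

Answer: yes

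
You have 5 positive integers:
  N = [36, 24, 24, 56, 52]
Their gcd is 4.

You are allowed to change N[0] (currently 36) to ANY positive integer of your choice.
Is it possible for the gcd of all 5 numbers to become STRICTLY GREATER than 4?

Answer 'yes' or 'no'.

Current gcd = 4
gcd of all OTHER numbers (without N[0]=36): gcd([24, 24, 56, 52]) = 4
The new gcd after any change is gcd(4, new_value).
This can be at most 4.
Since 4 = old gcd 4, the gcd can only stay the same or decrease.

Answer: no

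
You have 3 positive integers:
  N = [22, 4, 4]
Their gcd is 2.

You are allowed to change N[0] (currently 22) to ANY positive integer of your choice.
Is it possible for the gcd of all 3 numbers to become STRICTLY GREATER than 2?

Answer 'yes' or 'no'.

Answer: yes

Derivation:
Current gcd = 2
gcd of all OTHER numbers (without N[0]=22): gcd([4, 4]) = 4
The new gcd after any change is gcd(4, new_value).
This can be at most 4.
Since 4 > old gcd 2, the gcd CAN increase (e.g., set N[0] = 4).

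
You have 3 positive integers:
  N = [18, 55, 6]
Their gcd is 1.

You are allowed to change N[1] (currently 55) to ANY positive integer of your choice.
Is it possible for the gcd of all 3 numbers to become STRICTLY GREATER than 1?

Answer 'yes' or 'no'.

Answer: yes

Derivation:
Current gcd = 1
gcd of all OTHER numbers (without N[1]=55): gcd([18, 6]) = 6
The new gcd after any change is gcd(6, new_value).
This can be at most 6.
Since 6 > old gcd 1, the gcd CAN increase (e.g., set N[1] = 6).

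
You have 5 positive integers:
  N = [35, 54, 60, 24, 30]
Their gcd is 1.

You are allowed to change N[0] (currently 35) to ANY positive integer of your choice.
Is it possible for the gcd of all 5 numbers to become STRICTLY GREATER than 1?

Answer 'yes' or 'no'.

Current gcd = 1
gcd of all OTHER numbers (without N[0]=35): gcd([54, 60, 24, 30]) = 6
The new gcd after any change is gcd(6, new_value).
This can be at most 6.
Since 6 > old gcd 1, the gcd CAN increase (e.g., set N[0] = 6).

Answer: yes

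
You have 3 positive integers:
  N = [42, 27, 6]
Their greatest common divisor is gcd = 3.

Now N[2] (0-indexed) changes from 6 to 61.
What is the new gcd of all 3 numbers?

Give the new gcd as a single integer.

Numbers: [42, 27, 6], gcd = 3
Change: index 2, 6 -> 61
gcd of the OTHER numbers (without index 2): gcd([42, 27]) = 3
New gcd = gcd(g_others, new_val) = gcd(3, 61) = 1

Answer: 1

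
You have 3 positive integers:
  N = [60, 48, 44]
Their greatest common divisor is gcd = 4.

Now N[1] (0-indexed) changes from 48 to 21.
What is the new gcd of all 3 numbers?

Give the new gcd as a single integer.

Answer: 1

Derivation:
Numbers: [60, 48, 44], gcd = 4
Change: index 1, 48 -> 21
gcd of the OTHER numbers (without index 1): gcd([60, 44]) = 4
New gcd = gcd(g_others, new_val) = gcd(4, 21) = 1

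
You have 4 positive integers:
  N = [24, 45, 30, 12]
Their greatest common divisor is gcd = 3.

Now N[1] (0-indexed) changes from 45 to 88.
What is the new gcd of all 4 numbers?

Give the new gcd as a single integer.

Answer: 2

Derivation:
Numbers: [24, 45, 30, 12], gcd = 3
Change: index 1, 45 -> 88
gcd of the OTHER numbers (without index 1): gcd([24, 30, 12]) = 6
New gcd = gcd(g_others, new_val) = gcd(6, 88) = 2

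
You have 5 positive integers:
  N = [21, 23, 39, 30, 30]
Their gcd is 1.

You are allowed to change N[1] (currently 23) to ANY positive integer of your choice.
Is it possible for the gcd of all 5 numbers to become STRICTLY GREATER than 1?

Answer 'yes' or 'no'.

Answer: yes

Derivation:
Current gcd = 1
gcd of all OTHER numbers (without N[1]=23): gcd([21, 39, 30, 30]) = 3
The new gcd after any change is gcd(3, new_value).
This can be at most 3.
Since 3 > old gcd 1, the gcd CAN increase (e.g., set N[1] = 3).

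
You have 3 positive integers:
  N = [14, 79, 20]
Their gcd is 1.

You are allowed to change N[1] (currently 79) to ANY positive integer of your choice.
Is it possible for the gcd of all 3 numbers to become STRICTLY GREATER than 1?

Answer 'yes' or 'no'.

Answer: yes

Derivation:
Current gcd = 1
gcd of all OTHER numbers (without N[1]=79): gcd([14, 20]) = 2
The new gcd after any change is gcd(2, new_value).
This can be at most 2.
Since 2 > old gcd 1, the gcd CAN increase (e.g., set N[1] = 2).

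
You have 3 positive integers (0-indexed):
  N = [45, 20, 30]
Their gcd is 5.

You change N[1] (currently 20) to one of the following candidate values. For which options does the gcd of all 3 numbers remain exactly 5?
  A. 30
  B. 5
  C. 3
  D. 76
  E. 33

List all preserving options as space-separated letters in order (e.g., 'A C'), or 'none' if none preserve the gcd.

Answer: B

Derivation:
Old gcd = 5; gcd of others (without N[1]) = 15
New gcd for candidate v: gcd(15, v). Preserves old gcd iff gcd(15, v) = 5.
  Option A: v=30, gcd(15,30)=15 -> changes
  Option B: v=5, gcd(15,5)=5 -> preserves
  Option C: v=3, gcd(15,3)=3 -> changes
  Option D: v=76, gcd(15,76)=1 -> changes
  Option E: v=33, gcd(15,33)=3 -> changes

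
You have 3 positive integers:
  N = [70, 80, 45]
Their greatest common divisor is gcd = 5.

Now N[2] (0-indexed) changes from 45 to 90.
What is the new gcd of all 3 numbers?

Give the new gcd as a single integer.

Answer: 10

Derivation:
Numbers: [70, 80, 45], gcd = 5
Change: index 2, 45 -> 90
gcd of the OTHER numbers (without index 2): gcd([70, 80]) = 10
New gcd = gcd(g_others, new_val) = gcd(10, 90) = 10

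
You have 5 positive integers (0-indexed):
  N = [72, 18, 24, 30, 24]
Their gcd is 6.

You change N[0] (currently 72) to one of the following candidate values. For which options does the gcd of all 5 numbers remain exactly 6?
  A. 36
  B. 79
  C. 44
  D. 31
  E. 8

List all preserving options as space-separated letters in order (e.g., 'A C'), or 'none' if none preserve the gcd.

Answer: A

Derivation:
Old gcd = 6; gcd of others (without N[0]) = 6
New gcd for candidate v: gcd(6, v). Preserves old gcd iff gcd(6, v) = 6.
  Option A: v=36, gcd(6,36)=6 -> preserves
  Option B: v=79, gcd(6,79)=1 -> changes
  Option C: v=44, gcd(6,44)=2 -> changes
  Option D: v=31, gcd(6,31)=1 -> changes
  Option E: v=8, gcd(6,8)=2 -> changes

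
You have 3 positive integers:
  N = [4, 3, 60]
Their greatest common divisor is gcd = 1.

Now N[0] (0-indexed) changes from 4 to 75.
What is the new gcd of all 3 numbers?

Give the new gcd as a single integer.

Numbers: [4, 3, 60], gcd = 1
Change: index 0, 4 -> 75
gcd of the OTHER numbers (without index 0): gcd([3, 60]) = 3
New gcd = gcd(g_others, new_val) = gcd(3, 75) = 3

Answer: 3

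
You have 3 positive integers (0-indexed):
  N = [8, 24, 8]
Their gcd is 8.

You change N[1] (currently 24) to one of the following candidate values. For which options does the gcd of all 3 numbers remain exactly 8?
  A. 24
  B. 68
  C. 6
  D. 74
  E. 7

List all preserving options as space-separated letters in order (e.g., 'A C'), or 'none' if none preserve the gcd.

Answer: A

Derivation:
Old gcd = 8; gcd of others (without N[1]) = 8
New gcd for candidate v: gcd(8, v). Preserves old gcd iff gcd(8, v) = 8.
  Option A: v=24, gcd(8,24)=8 -> preserves
  Option B: v=68, gcd(8,68)=4 -> changes
  Option C: v=6, gcd(8,6)=2 -> changes
  Option D: v=74, gcd(8,74)=2 -> changes
  Option E: v=7, gcd(8,7)=1 -> changes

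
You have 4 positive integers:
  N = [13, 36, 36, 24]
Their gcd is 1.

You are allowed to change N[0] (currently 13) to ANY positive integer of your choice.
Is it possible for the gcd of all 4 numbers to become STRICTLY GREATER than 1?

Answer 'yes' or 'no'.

Current gcd = 1
gcd of all OTHER numbers (without N[0]=13): gcd([36, 36, 24]) = 12
The new gcd after any change is gcd(12, new_value).
This can be at most 12.
Since 12 > old gcd 1, the gcd CAN increase (e.g., set N[0] = 12).

Answer: yes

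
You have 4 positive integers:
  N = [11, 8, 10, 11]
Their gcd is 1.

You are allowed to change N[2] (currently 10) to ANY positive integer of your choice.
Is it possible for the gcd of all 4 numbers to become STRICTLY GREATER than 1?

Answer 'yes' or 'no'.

Current gcd = 1
gcd of all OTHER numbers (without N[2]=10): gcd([11, 8, 11]) = 1
The new gcd after any change is gcd(1, new_value).
This can be at most 1.
Since 1 = old gcd 1, the gcd can only stay the same or decrease.

Answer: no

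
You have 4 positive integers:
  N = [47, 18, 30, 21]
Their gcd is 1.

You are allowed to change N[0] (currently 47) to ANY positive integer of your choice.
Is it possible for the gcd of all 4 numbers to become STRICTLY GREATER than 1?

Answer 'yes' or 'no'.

Current gcd = 1
gcd of all OTHER numbers (without N[0]=47): gcd([18, 30, 21]) = 3
The new gcd after any change is gcd(3, new_value).
This can be at most 3.
Since 3 > old gcd 1, the gcd CAN increase (e.g., set N[0] = 3).

Answer: yes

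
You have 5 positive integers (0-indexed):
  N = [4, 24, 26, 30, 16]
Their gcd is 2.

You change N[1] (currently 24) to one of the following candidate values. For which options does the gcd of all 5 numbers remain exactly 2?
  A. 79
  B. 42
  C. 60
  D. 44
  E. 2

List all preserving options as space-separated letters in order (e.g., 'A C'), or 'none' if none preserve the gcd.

Old gcd = 2; gcd of others (without N[1]) = 2
New gcd for candidate v: gcd(2, v). Preserves old gcd iff gcd(2, v) = 2.
  Option A: v=79, gcd(2,79)=1 -> changes
  Option B: v=42, gcd(2,42)=2 -> preserves
  Option C: v=60, gcd(2,60)=2 -> preserves
  Option D: v=44, gcd(2,44)=2 -> preserves
  Option E: v=2, gcd(2,2)=2 -> preserves

Answer: B C D E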